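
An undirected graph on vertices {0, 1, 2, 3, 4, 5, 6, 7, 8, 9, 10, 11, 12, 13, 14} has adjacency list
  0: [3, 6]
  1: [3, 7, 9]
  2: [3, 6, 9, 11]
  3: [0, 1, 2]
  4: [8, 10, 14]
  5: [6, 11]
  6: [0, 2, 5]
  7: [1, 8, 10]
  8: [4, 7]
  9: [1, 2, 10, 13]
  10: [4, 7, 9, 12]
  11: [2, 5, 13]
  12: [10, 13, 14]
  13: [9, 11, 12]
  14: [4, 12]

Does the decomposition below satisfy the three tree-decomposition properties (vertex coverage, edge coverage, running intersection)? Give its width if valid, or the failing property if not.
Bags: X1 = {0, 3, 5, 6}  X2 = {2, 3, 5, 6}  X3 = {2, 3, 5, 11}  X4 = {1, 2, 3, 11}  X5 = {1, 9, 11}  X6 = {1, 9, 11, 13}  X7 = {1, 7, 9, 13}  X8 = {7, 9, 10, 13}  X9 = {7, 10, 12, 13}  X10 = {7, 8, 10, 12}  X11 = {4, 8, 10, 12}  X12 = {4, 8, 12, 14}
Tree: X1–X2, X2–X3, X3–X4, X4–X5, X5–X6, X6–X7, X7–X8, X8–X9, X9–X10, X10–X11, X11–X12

A tree decomposition must satisfy three properties: every vertex lies in some bag; for every edge, both endpoints lie together in some bag; and for every vertex, the bags containing it form a connected subtree. Here edge (2,9) lies in no bag, so the decomposition is invalid.

No — edge (2,9) lies in no bag.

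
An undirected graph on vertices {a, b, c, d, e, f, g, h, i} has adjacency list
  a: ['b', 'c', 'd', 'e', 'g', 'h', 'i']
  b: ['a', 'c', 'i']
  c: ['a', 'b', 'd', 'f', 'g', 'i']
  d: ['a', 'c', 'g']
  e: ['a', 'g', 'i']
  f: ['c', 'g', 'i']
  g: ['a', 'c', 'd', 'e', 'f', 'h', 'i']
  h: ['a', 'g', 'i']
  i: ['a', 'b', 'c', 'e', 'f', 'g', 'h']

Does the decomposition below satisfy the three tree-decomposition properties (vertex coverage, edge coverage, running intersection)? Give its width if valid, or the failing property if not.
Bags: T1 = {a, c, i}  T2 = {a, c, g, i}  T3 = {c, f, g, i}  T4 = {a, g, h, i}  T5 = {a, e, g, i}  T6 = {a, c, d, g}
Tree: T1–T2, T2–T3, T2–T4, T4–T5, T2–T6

No — vertex b appears in no bag.

A tree decomposition must satisfy three properties: every vertex lies in some bag; for every edge, both endpoints lie together in some bag; and for every vertex, the bags containing it form a connected subtree. Here vertex b appears in no bag, so the decomposition is invalid.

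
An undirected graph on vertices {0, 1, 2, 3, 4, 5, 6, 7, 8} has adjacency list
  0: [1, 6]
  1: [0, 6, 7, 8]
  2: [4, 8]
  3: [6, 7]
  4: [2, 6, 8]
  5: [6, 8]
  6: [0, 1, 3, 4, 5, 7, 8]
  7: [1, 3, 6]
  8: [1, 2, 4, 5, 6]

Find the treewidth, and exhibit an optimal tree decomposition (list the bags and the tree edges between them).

Treewidth 2.
Bags: B1 = {5, 6, 8}  B2 = {1, 6, 8}  B3 = {1, 6, 7}  B4 = {3, 6, 7}  B5 = {4, 6, 8}  B6 = {2, 4, 8}  B7 = {0, 1, 6}
Tree: B1–B2, B2–B3, B3–B4, B1–B5, B5–B6, B2–B7

Every bag has size at most 3, so the width is 3 − 1 = 2 and tw(G) ≤ 2. Conversely, {2, 4, 8} is a clique of size 3, and the vertices of any clique must share a bag in every tree decomposition; so some bag has ≥ 3 vertices and tw(G) ≥ 2. Hence tw(G) = 2 exactly.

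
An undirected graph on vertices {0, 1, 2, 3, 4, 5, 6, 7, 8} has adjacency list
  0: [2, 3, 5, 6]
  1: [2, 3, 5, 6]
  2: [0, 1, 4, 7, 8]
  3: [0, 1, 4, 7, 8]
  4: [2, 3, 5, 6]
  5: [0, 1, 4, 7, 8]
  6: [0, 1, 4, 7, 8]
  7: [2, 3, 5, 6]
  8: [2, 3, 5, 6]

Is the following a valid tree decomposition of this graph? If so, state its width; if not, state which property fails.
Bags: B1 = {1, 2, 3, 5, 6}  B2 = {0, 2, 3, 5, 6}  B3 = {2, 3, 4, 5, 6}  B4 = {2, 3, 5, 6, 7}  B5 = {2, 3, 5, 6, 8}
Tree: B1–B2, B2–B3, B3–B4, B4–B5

Vertex coverage: the bags together contain {0, 1, 2, 3, 4, 5, 6, 7, 8}, the full vertex set. Edge coverage: each edge of G has both endpoints in at least one bag. Running intersection: for every vertex, the bags containing it form a connected subtree. All three properties hold, so this is a valid tree decomposition of width max|bag| − 1 = 4, and hence tw(G) ≤ 4.

Yes; width 4.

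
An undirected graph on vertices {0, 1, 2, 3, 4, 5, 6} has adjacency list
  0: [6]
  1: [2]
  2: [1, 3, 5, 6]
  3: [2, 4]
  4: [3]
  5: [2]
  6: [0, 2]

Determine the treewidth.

1

A width-1 tree decomposition is:
Bags: B1 = {2, 5}  B2 = {2, 3}  B3 = {2, 6}  B4 = {1, 2}  B5 = {0, 6}  B6 = {3, 4}
Tree: B1–B2, B1–B3, B1–B4, B3–B5, B2–B6
Each bag holds 2 vertices, so the decomposition has width 1, which upper-bounds the treewidth. Since G has at least one edge (e.g. 2–5), it is not an edgeless graph, so tw(G) ≥ 1. Combining the bounds, tw(G) = 1.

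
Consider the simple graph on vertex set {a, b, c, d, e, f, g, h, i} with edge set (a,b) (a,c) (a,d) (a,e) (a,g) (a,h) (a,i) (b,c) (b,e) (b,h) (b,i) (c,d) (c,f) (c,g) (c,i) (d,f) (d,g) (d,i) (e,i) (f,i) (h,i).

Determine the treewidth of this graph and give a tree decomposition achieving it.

Treewidth 3.
Bags: B1 = {a, b, c, i}  B2 = {a, c, d, i}  B3 = {c, d, f, i}  B4 = {a, c, d, g}  B5 = {a, b, e, i}  B6 = {a, b, h, i}
Tree: B1–B2, B2–B3, B2–B4, B1–B5, B5–B6

The largest bag has 4 vertices, giving width 3; this decomposition certifies tw(G) ≤ 3. Conversely, {a, c, d, g} is a clique of size 4, and the vertices of any clique must share a bag in every tree decomposition; so some bag has ≥ 4 vertices and tw(G) ≥ 3. The upper and lower bounds meet at 3, so that is the treewidth.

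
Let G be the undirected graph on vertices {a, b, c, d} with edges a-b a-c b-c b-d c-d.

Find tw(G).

A width-2 tree decomposition is:
Bags: B1 = {b, c, d}  B2 = {a, b, c}
Tree: B1–B2
Every bag has size at most 3, so the width is 3 − 1 = 2 and tw(G) ≤ 2. On the other hand G contains the 3-clique {b, c, d}. A clique must lie in a single bag of any decomposition, so no decomposition can have width below 2. Combining the bounds, tw(G) = 2.

2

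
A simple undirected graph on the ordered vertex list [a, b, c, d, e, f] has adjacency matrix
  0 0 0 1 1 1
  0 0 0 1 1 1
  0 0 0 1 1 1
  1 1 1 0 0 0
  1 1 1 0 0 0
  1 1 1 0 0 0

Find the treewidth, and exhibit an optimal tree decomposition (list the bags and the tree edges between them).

The largest bag has 4 vertices, giving width 3; this decomposition certifies tw(G) ≤ 3. For the lower bound: the 4 vertex sets {b,d}, {a,f}, {e}, {c} are disjoint, each induces a connected subgraph, and every pair is joined by at least one edge of G. Contracting each set to a single vertex therefore yields K_{4} as a minor, and since treewidth is minor-monotone, tw(G) ≥ tw(K_{4}) = 3. Hence tw(G) = 3 exactly.

Treewidth 3.
Bags: B1 = {b, d, e, f}  B2 = {a, d, e, f}  B3 = {c, d, e, f}
Tree: B1–B2, B2–B3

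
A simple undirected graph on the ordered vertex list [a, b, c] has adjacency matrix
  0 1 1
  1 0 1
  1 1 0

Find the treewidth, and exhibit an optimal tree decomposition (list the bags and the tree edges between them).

Treewidth 2.
Bags: B1 = {a, b, c}
Tree: (single bag)

A single bag containing all 3 vertices is trivially a valid decomposition of width 2. For the lower bound, the 3 vertices {a, b, c} are pairwise adjacent, and any tree decomposition puts a clique entirely inside one bag — forcing width ≥ 2. Therefore the treewidth is 2.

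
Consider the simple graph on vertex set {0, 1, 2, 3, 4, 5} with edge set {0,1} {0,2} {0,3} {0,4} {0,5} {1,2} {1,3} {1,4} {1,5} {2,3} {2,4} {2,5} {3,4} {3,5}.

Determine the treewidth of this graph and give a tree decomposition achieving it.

Each bag holds 5 vertices, so the decomposition has width 4, which upper-bounds the treewidth. On the other hand G contains the 5-clique {0, 1, 2, 3, 4}. A clique must lie in a single bag of any decomposition, so no decomposition can have width below 4. Combining the bounds, tw(G) = 4.

Treewidth 4.
One optimal decomposition is:
Bags: B1 = {0, 1, 2, 3, 4}  B2 = {0, 1, 2, 3, 5}
Tree: B1–B2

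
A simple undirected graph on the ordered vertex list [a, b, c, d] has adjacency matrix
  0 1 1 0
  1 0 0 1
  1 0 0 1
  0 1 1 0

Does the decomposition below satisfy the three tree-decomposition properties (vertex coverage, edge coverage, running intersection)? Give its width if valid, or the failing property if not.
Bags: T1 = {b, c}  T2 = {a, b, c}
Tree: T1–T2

No — vertex d appears in no bag.

A tree decomposition must satisfy three properties: every vertex lies in some bag; for every edge, both endpoints lie together in some bag; and for every vertex, the bags containing it form a connected subtree. Here vertex d appears in no bag, so the decomposition is invalid.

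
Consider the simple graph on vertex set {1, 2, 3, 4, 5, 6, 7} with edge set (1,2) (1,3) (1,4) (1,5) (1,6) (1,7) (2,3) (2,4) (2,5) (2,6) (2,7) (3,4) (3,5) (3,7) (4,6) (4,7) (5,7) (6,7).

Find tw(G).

4

A width-4 tree decomposition is:
Bags: B1 = {1, 2, 3, 4, 7}  B2 = {1, 2, 3, 5, 7}  B3 = {1, 2, 4, 6, 7}
Tree: B1–B2, B1–B3
Every bag has size at most 5, so the width is 5 − 1 = 4 and tw(G) ≤ 4. For the lower bound, the 5 vertices {1, 2, 3, 4, 7} are pairwise adjacent, and any tree decomposition puts a clique entirely inside one bag — forcing width ≥ 4. Combining the bounds, tw(G) = 4.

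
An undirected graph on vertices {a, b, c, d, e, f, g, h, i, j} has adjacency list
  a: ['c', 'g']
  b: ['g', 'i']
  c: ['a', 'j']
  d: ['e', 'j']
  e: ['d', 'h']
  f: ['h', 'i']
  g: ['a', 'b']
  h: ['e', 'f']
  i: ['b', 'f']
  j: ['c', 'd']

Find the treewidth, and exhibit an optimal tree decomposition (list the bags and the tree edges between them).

Each bag holds 3 vertices, so the decomposition has width 2, which upper-bounds the treewidth. For the lower bound, G contains the cycle h–e–d–j–c–a–g–b–i–f–h, so G is not a forest; only forests have treewidth ≤ 1, hence tw(G) ≥ 2. Therefore the treewidth is 2.

Treewidth 2.
Bags: B1 = {d, e, h}  B2 = {d, h, j}  B3 = {c, h, j}  B4 = {a, c, h}  B5 = {a, g, h}  B6 = {b, g, h}  B7 = {b, h, i}  B8 = {f, h, i}
Tree: B1–B2, B2–B3, B3–B4, B4–B5, B5–B6, B6–B7, B7–B8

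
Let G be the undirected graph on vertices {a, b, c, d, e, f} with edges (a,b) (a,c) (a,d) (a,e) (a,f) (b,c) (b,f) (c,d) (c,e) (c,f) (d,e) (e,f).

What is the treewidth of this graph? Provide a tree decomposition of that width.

The largest bag has 4 vertices, giving width 3; this decomposition certifies tw(G) ≤ 3. Conversely, {a, c, d, e} is a clique of size 4, and the vertices of any clique must share a bag in every tree decomposition; so some bag has ≥ 4 vertices and tw(G) ≥ 3. Combining the bounds, tw(G) = 3.

Treewidth 3.
One optimal decomposition is:
Bags: B1 = {a, c, e, f}  B2 = {a, b, c, f}  B3 = {a, c, d, e}
Tree: B1–B2, B1–B3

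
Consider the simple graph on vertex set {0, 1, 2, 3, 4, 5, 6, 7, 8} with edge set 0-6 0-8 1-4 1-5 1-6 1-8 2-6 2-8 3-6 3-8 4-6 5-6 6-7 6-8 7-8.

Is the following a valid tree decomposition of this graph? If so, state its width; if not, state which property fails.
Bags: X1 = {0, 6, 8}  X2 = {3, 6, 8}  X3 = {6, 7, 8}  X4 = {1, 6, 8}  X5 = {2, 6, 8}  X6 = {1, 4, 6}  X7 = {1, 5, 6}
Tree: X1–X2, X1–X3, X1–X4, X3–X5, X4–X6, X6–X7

Every vertex of G appears in some bag (union = {0, 1, 2, 3, 4, 5, 6, 7, 8}); every edge is covered by a bag; and for each vertex v the set of bags containing v is connected in the bag tree. The decomposition is therefore valid. The largest bag has 3 vertices, so the width is 2.

Yes; width 2.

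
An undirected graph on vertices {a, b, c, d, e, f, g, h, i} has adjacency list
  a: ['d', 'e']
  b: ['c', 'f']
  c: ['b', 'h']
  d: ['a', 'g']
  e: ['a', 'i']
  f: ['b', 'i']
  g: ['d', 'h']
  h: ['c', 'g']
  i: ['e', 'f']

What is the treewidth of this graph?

2

A width-2 tree decomposition is:
Bags: B1 = {a, d, e}  B2 = {d, e, g}  B3 = {e, g, h}  B4 = {c, e, h}  B5 = {b, c, e}  B6 = {b, e, f}  B7 = {e, f, i}
Tree: B1–B2, B2–B3, B3–B4, B4–B5, B5–B6, B6–B7
Each bag holds 3 vertices, so the decomposition has width 2, which upper-bounds the treewidth. Since e–a–d–g–h–c–b–f–i–e is a cycle in G, G is not acyclic. Forests are exactly the graphs of treewidth ≤ 1, so tw(G) ≥ 2. The upper and lower bounds meet at 2, so that is the treewidth.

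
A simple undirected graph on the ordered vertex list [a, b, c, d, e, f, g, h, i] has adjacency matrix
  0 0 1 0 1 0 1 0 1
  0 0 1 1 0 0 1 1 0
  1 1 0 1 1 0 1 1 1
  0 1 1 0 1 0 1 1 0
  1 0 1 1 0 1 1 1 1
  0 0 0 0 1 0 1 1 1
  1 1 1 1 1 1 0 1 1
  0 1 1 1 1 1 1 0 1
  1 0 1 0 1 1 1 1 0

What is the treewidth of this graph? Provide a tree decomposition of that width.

Treewidth 4.
Bags: B1 = {c, e, g, h, i}  B2 = {e, f, g, h, i}  B3 = {a, c, e, g, i}  B4 = {c, d, e, g, h}  B5 = {b, c, d, g, h}
Tree: B1–B2, B1–B3, B1–B4, B4–B5

Every bag has size at most 5, so the width is 5 − 1 = 4 and tw(G) ≤ 4. On the other hand G contains the 5-clique {c, d, e, g, h}. A clique must lie in a single bag of any decomposition, so no decomposition can have width below 4. The upper and lower bounds meet at 4, so that is the treewidth.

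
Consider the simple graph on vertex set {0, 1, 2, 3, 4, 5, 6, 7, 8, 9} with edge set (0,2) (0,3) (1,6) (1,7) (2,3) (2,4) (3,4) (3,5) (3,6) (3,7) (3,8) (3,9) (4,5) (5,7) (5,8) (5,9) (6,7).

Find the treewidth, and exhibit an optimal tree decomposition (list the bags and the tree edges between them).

Every bag has size at most 3, so the width is 3 − 1 = 2 and tw(G) ≤ 2. Conversely, {1, 6, 7} is a clique of size 3, and the vertices of any clique must share a bag in every tree decomposition; so some bag has ≥ 3 vertices and tw(G) ≥ 2. Therefore the treewidth is 2.

Treewidth 2.
One optimal decomposition is:
Bags: B1 = {3, 4, 5}  B2 = {3, 5, 7}  B3 = {3, 5, 9}  B4 = {3, 5, 8}  B5 = {3, 6, 7}  B6 = {2, 3, 4}  B7 = {0, 2, 3}  B8 = {1, 6, 7}
Tree: B1–B2, B2–B3, B2–B4, B2–B5, B1–B6, B6–B7, B5–B8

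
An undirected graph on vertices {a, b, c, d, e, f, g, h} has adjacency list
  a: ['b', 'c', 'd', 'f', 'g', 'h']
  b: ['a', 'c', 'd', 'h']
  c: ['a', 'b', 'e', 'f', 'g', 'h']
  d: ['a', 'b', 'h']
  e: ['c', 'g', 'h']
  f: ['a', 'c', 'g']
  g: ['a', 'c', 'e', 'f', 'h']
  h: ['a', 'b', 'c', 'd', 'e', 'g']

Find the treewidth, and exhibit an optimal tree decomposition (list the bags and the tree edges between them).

Treewidth 3.
One such decomposition:
Bags: B1 = {a, b, c, h}  B2 = {a, c, g, h}  B3 = {c, e, g, h}  B4 = {a, c, f, g}  B5 = {a, b, d, h}
Tree: B1–B2, B2–B3, B2–B4, B1–B5

Every bag has size at most 4, so the width is 4 − 1 = 3 and tw(G) ≤ 3. For the lower bound, the 4 vertices {a, b, d, h} are pairwise adjacent, and any tree decomposition puts a clique entirely inside one bag — forcing width ≥ 3. Hence tw(G) = 3 exactly.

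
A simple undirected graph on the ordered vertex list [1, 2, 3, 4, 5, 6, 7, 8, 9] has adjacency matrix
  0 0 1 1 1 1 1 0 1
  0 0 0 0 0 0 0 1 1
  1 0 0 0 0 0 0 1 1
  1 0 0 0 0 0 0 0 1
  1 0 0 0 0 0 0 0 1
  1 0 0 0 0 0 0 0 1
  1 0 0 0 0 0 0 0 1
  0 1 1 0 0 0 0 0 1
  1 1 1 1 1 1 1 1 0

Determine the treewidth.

2

A width-2 tree decomposition is:
Bags: B1 = {1, 6, 9}  B2 = {1, 3, 9}  B3 = {3, 8, 9}  B4 = {1, 5, 9}  B5 = {2, 8, 9}  B6 = {1, 4, 9}  B7 = {1, 7, 9}
Tree: B1–B2, B2–B3, B1–B4, B3–B5, B2–B6, B6–B7
The largest bag has 3 vertices, giving width 2; this decomposition certifies tw(G) ≤ 2. On the other hand G contains the 3-clique {2, 8, 9}. A clique must lie in a single bag of any decomposition, so no decomposition can have width below 2. Therefore the treewidth is 2.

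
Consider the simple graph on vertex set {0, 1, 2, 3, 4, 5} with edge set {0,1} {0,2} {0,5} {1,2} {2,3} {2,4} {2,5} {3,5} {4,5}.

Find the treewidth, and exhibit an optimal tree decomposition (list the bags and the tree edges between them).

Every bag has size at most 3, so the width is 3 − 1 = 2 and tw(G) ≤ 2. On the other hand G contains the 3-clique {0, 1, 2}. A clique must lie in a single bag of any decomposition, so no decomposition can have width below 2. The upper and lower bounds meet at 2, so that is the treewidth.

Treewidth 2.
One such decomposition:
Bags: B1 = {0, 2, 5}  B2 = {2, 4, 5}  B3 = {2, 3, 5}  B4 = {0, 1, 2}
Tree: B1–B2, B2–B3, B1–B4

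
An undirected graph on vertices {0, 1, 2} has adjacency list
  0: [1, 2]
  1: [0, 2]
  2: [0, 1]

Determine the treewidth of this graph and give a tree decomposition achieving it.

With just one bag of size 3, the width is 3 − 1 = 2, so tw(G) ≤ 2. For the lower bound, the 3 vertices {0, 1, 2} are pairwise adjacent, and any tree decomposition puts a clique entirely inside one bag — forcing width ≥ 2. Combining the bounds, tw(G) = 2.

Treewidth 2.
One such decomposition:
Bags: B1 = {0, 1, 2}
Tree: (single bag)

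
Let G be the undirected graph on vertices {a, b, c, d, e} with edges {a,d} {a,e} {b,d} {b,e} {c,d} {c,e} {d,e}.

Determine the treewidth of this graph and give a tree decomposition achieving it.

Treewidth 2.
Bags: B1 = {a, d, e}  B2 = {c, d, e}  B3 = {b, d, e}
Tree: B1–B2, B2–B3

The largest bag has 3 vertices, giving width 2; this decomposition certifies tw(G) ≤ 2. On the other hand G contains the 3-clique {c, d, e}. A clique must lie in a single bag of any decomposition, so no decomposition can have width below 2. The upper and lower bounds meet at 2, so that is the treewidth.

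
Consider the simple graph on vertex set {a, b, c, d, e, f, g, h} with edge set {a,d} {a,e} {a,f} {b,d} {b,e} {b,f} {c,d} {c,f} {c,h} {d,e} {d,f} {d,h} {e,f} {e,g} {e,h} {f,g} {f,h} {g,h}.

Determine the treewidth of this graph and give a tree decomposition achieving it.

Treewidth 3.
One such decomposition:
Bags: B1 = {c, d, f, h}  B2 = {d, e, f, h}  B3 = {b, d, e, f}  B4 = {a, d, e, f}  B5 = {e, f, g, h}
Tree: B1–B2, B2–B3, B3–B4, B2–B5

Every bag has size at most 4, so the width is 4 − 1 = 3 and tw(G) ≤ 3. For the lower bound, the 4 vertices {d, e, f, h} are pairwise adjacent, and any tree decomposition puts a clique entirely inside one bag — forcing width ≥ 3. Hence tw(G) = 3 exactly.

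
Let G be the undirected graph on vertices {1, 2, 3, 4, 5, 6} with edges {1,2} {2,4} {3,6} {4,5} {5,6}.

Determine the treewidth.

1

A width-1 tree decomposition is:
Bags: B1 = {1, 2}  B2 = {2, 4}  B3 = {4, 5}  B4 = {5, 6}  B5 = {3, 6}
Tree: B1–B2, B2–B3, B3–B4, B4–B5
Every bag has size at most 2, so the width is 2 − 1 = 1 and tw(G) ≤ 1. Any graph with an edge has treewidth ≥ 1, and G has the edge 1–2. Hence tw(G) = 1 exactly.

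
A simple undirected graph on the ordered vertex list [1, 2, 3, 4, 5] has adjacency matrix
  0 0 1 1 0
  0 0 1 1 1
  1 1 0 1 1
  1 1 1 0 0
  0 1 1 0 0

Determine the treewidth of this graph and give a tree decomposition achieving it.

Treewidth 2.
Bags: B1 = {1, 3, 4}  B2 = {2, 3, 4}  B3 = {2, 3, 5}
Tree: B1–B2, B2–B3

Each bag holds 3 vertices, so the decomposition has width 2, which upper-bounds the treewidth. Conversely, {1, 3, 4} is a clique of size 3, and the vertices of any clique must share a bag in every tree decomposition; so some bag has ≥ 3 vertices and tw(G) ≥ 2. Therefore the treewidth is 2.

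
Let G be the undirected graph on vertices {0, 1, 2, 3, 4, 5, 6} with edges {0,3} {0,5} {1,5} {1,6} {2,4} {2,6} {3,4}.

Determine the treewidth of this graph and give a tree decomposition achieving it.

Treewidth 2.
One optimal decomposition is:
Bags: B1 = {0, 3, 4}  B2 = {0, 2, 4}  B3 = {0, 2, 6}  B4 = {0, 1, 6}  B5 = {0, 1, 5}
Tree: B1–B2, B2–B3, B3–B4, B4–B5

Every bag has size at most 3, so the width is 3 − 1 = 2 and tw(G) ≤ 2. Since 0–3–4–2–6–1–5–0 is a cycle in G, G is not acyclic. Forests are exactly the graphs of treewidth ≤ 1, so tw(G) ≥ 2. The upper and lower bounds meet at 2, so that is the treewidth.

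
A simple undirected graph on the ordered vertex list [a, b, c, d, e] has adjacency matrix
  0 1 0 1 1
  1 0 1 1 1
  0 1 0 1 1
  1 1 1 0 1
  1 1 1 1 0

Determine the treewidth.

3

A width-3 tree decomposition is:
Bags: B1 = {a, b, d, e}  B2 = {b, c, d, e}
Tree: B1–B2
Every bag has size at most 4, so the width is 4 − 1 = 3 and tw(G) ≤ 3. On the other hand G contains the 4-clique {b, c, d, e}. A clique must lie in a single bag of any decomposition, so no decomposition can have width below 3. Hence tw(G) = 3 exactly.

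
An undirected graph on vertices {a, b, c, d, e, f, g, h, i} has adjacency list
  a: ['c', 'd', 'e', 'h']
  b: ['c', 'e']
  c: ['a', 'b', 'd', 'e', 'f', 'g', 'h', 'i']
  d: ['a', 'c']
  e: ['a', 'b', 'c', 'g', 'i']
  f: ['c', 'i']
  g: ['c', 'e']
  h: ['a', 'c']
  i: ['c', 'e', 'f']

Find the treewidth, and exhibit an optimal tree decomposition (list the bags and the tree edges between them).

Treewidth 2.
One optimal decomposition is:
Bags: B1 = {c, e, i}  B2 = {a, c, e}  B3 = {c, f, i}  B4 = {a, c, h}  B5 = {c, e, g}  B6 = {a, c, d}  B7 = {b, c, e}
Tree: B1–B2, B1–B3, B2–B4, B2–B5, B4–B6, B5–B7

Each bag holds 3 vertices, so the decomposition has width 2, which upper-bounds the treewidth. On the other hand G contains the 3-clique {a, c, d}. A clique must lie in a single bag of any decomposition, so no decomposition can have width below 2. Hence tw(G) = 2 exactly.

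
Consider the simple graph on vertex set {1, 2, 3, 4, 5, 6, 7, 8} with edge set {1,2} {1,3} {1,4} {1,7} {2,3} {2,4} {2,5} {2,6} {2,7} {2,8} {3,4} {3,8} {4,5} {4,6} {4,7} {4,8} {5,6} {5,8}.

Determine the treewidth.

A width-3 tree decomposition is:
Bags: B1 = {2, 4, 5, 8}  B2 = {2, 3, 4, 8}  B3 = {2, 4, 5, 6}  B4 = {1, 2, 3, 4}  B5 = {1, 2, 4, 7}
Tree: B1–B2, B1–B3, B2–B4, B4–B5
Each bag holds 4 vertices, so the decomposition has width 3, which upper-bounds the treewidth. Conversely, {2, 3, 4, 8} is a clique of size 4, and the vertices of any clique must share a bag in every tree decomposition; so some bag has ≥ 4 vertices and tw(G) ≥ 3. Therefore the treewidth is 3.

3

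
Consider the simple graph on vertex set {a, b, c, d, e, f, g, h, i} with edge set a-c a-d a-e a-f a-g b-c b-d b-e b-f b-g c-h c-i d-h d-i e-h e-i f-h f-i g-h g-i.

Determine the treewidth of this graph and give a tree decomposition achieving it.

Treewidth 4.
One optimal decomposition is:
Bags: B1 = {a, b, c, h, i}  B2 = {a, b, g, h, i}  B3 = {a, b, f, h, i}  B4 = {a, b, d, h, i}  B5 = {a, b, e, h, i}
Tree: B1–B2, B2–B3, B3–B4, B4–B5

The largest bag has 5 vertices, giving width 4; this decomposition certifies tw(G) ≤ 4. For the lower bound: the 5 vertex sets {a,c}, {g,i}, {b,f}, {h}, {d} are disjoint, each induces a connected subgraph, and every pair is joined by at least one edge of G. Contracting each set to a single vertex therefore yields K_{5} as a minor, and since treewidth is minor-monotone, tw(G) ≥ tw(K_{5}) = 4. The upper and lower bounds meet at 4, so that is the treewidth.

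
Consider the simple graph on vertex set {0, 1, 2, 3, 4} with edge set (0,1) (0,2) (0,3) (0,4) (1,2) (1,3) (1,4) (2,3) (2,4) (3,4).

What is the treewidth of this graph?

A width-4 tree decomposition is:
Bags: B1 = {0, 1, 2, 3, 4}
Tree: (single bag)
With just one bag of size 5, the width is 5 − 1 = 4, so tw(G) ≤ 4. For the lower bound, the 5 vertices {0, 1, 2, 3, 4} are pairwise adjacent, and any tree decomposition puts a clique entirely inside one bag — forcing width ≥ 4. The upper and lower bounds meet at 4, so that is the treewidth.

4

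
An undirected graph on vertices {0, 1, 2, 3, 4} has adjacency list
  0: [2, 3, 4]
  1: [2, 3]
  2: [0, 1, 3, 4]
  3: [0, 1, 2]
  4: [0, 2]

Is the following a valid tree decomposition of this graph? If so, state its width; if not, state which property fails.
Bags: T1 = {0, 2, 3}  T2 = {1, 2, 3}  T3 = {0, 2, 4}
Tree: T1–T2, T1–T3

Yes; width 2.

Checking the three conditions: (i) the bags cover all of {0, 1, 2, 3, 4}; (ii) for each edge, some bag contains both endpoints; (iii) the bags containing any fixed vertex form a subtree. All hold, so the decomposition is valid with width 3 − 1 = 2.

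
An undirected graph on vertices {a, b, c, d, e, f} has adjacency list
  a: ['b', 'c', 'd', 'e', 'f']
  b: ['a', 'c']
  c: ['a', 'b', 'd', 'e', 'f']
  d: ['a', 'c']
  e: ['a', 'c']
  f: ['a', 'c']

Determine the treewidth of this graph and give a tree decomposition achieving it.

Treewidth 2.
One such decomposition:
Bags: B1 = {a, c, f}  B2 = {a, b, c}  B3 = {a, c, e}  B4 = {a, c, d}
Tree: B1–B2, B2–B3, B3–B4

Each bag holds 3 vertices, so the decomposition has width 2, which upper-bounds the treewidth. Conversely, {a, c, d} is a clique of size 3, and the vertices of any clique must share a bag in every tree decomposition; so some bag has ≥ 3 vertices and tw(G) ≥ 2. The upper and lower bounds meet at 2, so that is the treewidth.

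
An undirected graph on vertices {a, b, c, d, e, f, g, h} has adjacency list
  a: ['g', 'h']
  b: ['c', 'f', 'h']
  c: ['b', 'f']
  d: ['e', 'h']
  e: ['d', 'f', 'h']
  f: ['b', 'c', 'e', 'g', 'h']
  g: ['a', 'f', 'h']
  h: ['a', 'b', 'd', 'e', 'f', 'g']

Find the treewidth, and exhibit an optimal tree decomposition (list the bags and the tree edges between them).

Treewidth 2.
One such decomposition:
Bags: B1 = {e, f, h}  B2 = {f, g, h}  B3 = {a, g, h}  B4 = {b, f, h}  B5 = {d, e, h}  B6 = {b, c, f}
Tree: B1–B2, B2–B3, B1–B4, B1–B5, B4–B6

Each bag holds 3 vertices, so the decomposition has width 2, which upper-bounds the treewidth. For the lower bound, the 3 vertices {d, e, h} are pairwise adjacent, and any tree decomposition puts a clique entirely inside one bag — forcing width ≥ 2. Combining the bounds, tw(G) = 2.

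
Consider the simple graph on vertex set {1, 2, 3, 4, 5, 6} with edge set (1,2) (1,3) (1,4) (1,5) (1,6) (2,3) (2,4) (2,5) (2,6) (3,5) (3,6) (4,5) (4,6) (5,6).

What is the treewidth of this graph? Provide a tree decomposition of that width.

The largest bag has 5 vertices, giving width 4; this decomposition certifies tw(G) ≤ 4. On the other hand G contains the 5-clique {1, 2, 3, 5, 6}. A clique must lie in a single bag of any decomposition, so no decomposition can have width below 4. Combining the bounds, tw(G) = 4.

Treewidth 4.
One such decomposition:
Bags: B1 = {1, 2, 4, 5, 6}  B2 = {1, 2, 3, 5, 6}
Tree: B1–B2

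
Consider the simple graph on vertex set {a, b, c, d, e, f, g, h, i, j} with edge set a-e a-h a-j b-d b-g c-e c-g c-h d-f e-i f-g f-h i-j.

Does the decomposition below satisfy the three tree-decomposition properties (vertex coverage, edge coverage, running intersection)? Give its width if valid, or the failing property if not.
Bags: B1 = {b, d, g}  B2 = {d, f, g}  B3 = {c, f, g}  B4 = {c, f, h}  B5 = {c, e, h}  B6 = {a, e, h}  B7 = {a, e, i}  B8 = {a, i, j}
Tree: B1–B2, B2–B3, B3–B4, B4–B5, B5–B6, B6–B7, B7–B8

Yes; width 2.

Checking the three conditions: (i) the bags cover all of {a, b, c, d, e, f, g, h, i, j}; (ii) for each edge, some bag contains both endpoints; (iii) the bags containing any fixed vertex form a subtree. All hold, so the decomposition is valid with width 3 − 1 = 2.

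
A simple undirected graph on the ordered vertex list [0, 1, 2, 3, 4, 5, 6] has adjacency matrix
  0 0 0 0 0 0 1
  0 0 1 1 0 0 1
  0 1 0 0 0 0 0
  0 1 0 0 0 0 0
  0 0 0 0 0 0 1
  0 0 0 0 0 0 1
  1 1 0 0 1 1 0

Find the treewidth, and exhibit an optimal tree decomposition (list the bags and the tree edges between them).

Treewidth 1.
One such decomposition:
Bags: B1 = {5, 6}  B2 = {0, 6}  B3 = {1, 6}  B4 = {1, 2}  B5 = {4, 6}  B6 = {1, 3}
Tree: B1–B2, B2–B3, B3–B4, B1–B5, B4–B6

Every bag has size at most 2, so the width is 2 − 1 = 1 and tw(G) ≤ 1. G has an edge, so its treewidth is at least 1. Hence tw(G) = 1 exactly.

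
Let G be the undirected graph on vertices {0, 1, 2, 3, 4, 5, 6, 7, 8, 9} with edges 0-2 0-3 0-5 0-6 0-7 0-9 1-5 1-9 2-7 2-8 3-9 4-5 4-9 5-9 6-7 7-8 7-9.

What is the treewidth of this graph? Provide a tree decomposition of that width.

Treewidth 2.
One optimal decomposition is:
Bags: B1 = {0, 7, 9}  B2 = {0, 5, 9}  B3 = {0, 2, 7}  B4 = {0, 6, 7}  B5 = {0, 3, 9}  B6 = {4, 5, 9}  B7 = {1, 5, 9}  B8 = {2, 7, 8}
Tree: B1–B2, B1–B3, B1–B4, B1–B5, B2–B6, B6–B7, B3–B8

Each bag holds 3 vertices, so the decomposition has width 2, which upper-bounds the treewidth. Conversely, {0, 3, 9} is a clique of size 3, and the vertices of any clique must share a bag in every tree decomposition; so some bag has ≥ 3 vertices and tw(G) ≥ 2. Combining the bounds, tw(G) = 2.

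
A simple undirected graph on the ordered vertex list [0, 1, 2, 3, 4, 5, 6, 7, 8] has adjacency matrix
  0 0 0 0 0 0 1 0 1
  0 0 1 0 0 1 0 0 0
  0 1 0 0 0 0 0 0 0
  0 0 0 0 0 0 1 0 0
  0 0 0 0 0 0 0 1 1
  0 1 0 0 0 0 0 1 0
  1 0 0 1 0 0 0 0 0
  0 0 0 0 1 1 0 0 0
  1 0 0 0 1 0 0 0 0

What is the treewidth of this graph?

1

A width-1 tree decomposition is:
Bags: B1 = {3, 6}  B2 = {0, 6}  B3 = {0, 8}  B4 = {4, 8}  B5 = {4, 7}  B6 = {5, 7}  B7 = {1, 5}  B8 = {1, 2}
Tree: B1–B2, B2–B3, B3–B4, B4–B5, B5–B6, B6–B7, B7–B8
The largest bag has 2 vertices, giving width 1; this decomposition certifies tw(G) ≤ 1. Since G has at least one edge (e.g. 3–6), it is not an edgeless graph, so tw(G) ≥ 1. Hence tw(G) = 1 exactly.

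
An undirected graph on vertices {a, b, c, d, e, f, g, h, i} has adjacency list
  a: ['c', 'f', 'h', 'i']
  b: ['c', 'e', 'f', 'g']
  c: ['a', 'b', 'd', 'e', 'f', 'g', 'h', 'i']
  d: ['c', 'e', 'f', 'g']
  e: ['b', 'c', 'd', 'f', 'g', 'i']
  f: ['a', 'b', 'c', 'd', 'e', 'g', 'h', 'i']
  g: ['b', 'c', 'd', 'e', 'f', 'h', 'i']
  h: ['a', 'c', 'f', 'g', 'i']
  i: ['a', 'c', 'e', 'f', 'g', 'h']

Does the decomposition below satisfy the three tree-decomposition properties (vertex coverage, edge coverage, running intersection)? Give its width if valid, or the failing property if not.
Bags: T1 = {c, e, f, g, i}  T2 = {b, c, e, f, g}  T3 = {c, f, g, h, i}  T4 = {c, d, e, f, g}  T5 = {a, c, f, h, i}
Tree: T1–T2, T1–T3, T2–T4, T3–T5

Yes; width 4.

Vertex coverage: the bags together contain {a, b, c, d, e, f, g, h, i}, the full vertex set. Edge coverage: each edge of G has both endpoints in at least one bag. Running intersection: for every vertex, the bags containing it form a connected subtree. All three properties hold, so this is a valid tree decomposition of width max|bag| − 1 = 4, and hence tw(G) ≤ 4.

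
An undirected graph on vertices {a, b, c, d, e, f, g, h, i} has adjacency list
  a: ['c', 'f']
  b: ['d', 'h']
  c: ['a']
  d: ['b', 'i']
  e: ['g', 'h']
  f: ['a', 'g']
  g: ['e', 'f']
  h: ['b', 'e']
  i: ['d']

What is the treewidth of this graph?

1

A width-1 tree decomposition is:
Bags: B1 = {d, i}  B2 = {b, d}  B3 = {b, h}  B4 = {e, h}  B5 = {e, g}  B6 = {f, g}  B7 = {a, f}  B8 = {a, c}
Tree: B1–B2, B2–B3, B3–B4, B4–B5, B5–B6, B6–B7, B7–B8
The largest bag has 2 vertices, giving width 1; this decomposition certifies tw(G) ≤ 1. Any graph with an edge has treewidth ≥ 1, and G has the edge i–d. Hence tw(G) = 1 exactly.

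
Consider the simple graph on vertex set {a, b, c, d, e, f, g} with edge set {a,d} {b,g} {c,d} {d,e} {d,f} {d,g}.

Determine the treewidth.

1

A width-1 tree decomposition is:
Bags: B1 = {d, g}  B2 = {b, g}  B3 = {d, f}  B4 = {c, d}  B5 = {d, e}  B6 = {a, d}
Tree: B1–B2, B1–B3, B1–B4, B4–B5, B3–B6
The largest bag has 2 vertices, giving width 1; this decomposition certifies tw(G) ≤ 1. Any graph with an edge has treewidth ≥ 1, and G has the edge g–d. The upper and lower bounds meet at 1, so that is the treewidth.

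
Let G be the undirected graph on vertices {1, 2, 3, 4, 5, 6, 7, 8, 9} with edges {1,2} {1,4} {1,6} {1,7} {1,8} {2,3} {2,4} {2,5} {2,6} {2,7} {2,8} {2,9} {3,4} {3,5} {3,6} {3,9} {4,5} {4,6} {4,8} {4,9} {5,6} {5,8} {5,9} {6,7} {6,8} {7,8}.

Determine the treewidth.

A width-4 tree decomposition is:
Bags: B1 = {2, 4, 5, 6, 8}  B2 = {1, 2, 4, 6, 8}  B3 = {2, 3, 4, 5, 6}  B4 = {2, 3, 4, 5, 9}  B5 = {1, 2, 6, 7, 8}
Tree: B1–B2, B1–B3, B3–B4, B2–B5
The largest bag has 5 vertices, giving width 4; this decomposition certifies tw(G) ≤ 4. Conversely, {1, 2, 4, 6, 8} is a clique of size 5, and the vertices of any clique must share a bag in every tree decomposition; so some bag has ≥ 5 vertices and tw(G) ≥ 4. Hence tw(G) = 4 exactly.

4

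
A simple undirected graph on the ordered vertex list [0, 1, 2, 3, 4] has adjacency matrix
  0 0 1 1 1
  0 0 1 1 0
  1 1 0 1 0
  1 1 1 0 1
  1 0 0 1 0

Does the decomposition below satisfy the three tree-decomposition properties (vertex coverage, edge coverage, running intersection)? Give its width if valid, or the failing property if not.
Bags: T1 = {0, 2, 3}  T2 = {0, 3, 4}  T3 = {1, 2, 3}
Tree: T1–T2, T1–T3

Yes; width 2.

Every vertex of G appears in some bag (union = {0, 1, 2, 3, 4}); every edge is covered by a bag; and for each vertex v the set of bags containing v is connected in the bag tree. The decomposition is therefore valid. The largest bag has 3 vertices, so the width is 2.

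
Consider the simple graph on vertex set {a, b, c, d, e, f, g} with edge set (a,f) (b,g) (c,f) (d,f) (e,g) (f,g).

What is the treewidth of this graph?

1

A width-1 tree decomposition is:
Bags: B1 = {e, g}  B2 = {f, g}  B3 = {c, f}  B4 = {a, f}  B5 = {d, f}  B6 = {b, g}
Tree: B1–B2, B2–B3, B3–B4, B4–B5, B2–B6
Each bag holds 2 vertices, so the decomposition has width 1, which upper-bounds the treewidth. G has an edge, so its treewidth is at least 1. Hence tw(G) = 1 exactly.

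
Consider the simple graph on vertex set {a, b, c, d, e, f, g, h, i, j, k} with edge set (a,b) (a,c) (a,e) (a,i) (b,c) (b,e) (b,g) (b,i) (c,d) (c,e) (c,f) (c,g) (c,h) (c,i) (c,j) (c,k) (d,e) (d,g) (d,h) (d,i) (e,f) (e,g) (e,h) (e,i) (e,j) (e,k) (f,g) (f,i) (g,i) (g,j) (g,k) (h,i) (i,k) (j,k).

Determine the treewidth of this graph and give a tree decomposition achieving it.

Treewidth 4.
One such decomposition:
Bags: B1 = {b, c, e, g, i}  B2 = {c, e, f, g, i}  B3 = {a, b, c, e, i}  B4 = {c, d, e, g, i}  B5 = {c, d, e, h, i}  B6 = {c, e, g, i, k}  B7 = {c, e, g, j, k}
Tree: B1–B2, B1–B3, B2–B4, B4–B5, B1–B6, B6–B7

The largest bag has 5 vertices, giving width 4; this decomposition certifies tw(G) ≤ 4. On the other hand G contains the 5-clique {c, e, g, j, k}. A clique must lie in a single bag of any decomposition, so no decomposition can have width below 4. Combining the bounds, tw(G) = 4.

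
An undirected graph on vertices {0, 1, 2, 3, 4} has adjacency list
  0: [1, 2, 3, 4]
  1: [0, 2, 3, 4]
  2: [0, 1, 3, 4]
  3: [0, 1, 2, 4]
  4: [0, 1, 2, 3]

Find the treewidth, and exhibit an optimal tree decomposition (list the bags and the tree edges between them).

With just one bag of size 5, the width is 5 − 1 = 4, so tw(G) ≤ 4. Conversely, {0, 1, 2, 3, 4} is a clique of size 5, and the vertices of any clique must share a bag in every tree decomposition; so some bag has ≥ 5 vertices and tw(G) ≥ 4. Therefore the treewidth is 4.

Treewidth 4.
One such decomposition:
Bags: B1 = {0, 1, 2, 3, 4}
Tree: (single bag)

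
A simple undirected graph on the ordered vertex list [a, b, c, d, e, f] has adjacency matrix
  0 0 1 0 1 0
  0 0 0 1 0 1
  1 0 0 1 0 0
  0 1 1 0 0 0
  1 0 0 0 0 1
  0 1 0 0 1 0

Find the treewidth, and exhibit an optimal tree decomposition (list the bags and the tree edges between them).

Every bag has size at most 3, so the width is 3 − 1 = 2 and tw(G) ≤ 2. For the lower bound, G contains the cycle f–b–d–c–a–e–f, so G is not a forest; only forests have treewidth ≤ 1, hence tw(G) ≥ 2. Hence tw(G) = 2 exactly.

Treewidth 2.
Bags: B1 = {b, d, f}  B2 = {c, d, f}  B3 = {a, c, f}  B4 = {a, e, f}
Tree: B1–B2, B2–B3, B3–B4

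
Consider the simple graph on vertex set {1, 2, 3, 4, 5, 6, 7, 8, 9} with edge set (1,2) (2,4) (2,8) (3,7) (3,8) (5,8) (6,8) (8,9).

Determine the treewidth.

A width-1 tree decomposition is:
Bags: B1 = {2, 8}  B2 = {3, 8}  B3 = {5, 8}  B4 = {1, 2}  B5 = {8, 9}  B6 = {2, 4}  B7 = {6, 8}  B8 = {3, 7}
Tree: B1–B2, B2–B3, B1–B4, B1–B5, B1–B6, B1–B7, B2–B8
Every bag has size at most 2, so the width is 2 − 1 = 1 and tw(G) ≤ 1. Since G has at least one edge (e.g. 2–8), it is not an edgeless graph, so tw(G) ≥ 1. Combining the bounds, tw(G) = 1.

1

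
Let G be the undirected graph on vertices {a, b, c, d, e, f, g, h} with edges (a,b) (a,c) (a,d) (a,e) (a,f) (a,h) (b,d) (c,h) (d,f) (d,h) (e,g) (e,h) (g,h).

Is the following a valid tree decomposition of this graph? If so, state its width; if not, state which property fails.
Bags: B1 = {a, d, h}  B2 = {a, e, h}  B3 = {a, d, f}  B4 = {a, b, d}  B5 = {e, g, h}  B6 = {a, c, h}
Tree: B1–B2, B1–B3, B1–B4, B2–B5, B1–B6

Every vertex of G appears in some bag (union = {a, b, c, d, e, f, g, h}); every edge is covered by a bag; and for each vertex v the set of bags containing v is connected in the bag tree. The decomposition is therefore valid. The largest bag has 3 vertices, so the width is 2.

Yes; width 2.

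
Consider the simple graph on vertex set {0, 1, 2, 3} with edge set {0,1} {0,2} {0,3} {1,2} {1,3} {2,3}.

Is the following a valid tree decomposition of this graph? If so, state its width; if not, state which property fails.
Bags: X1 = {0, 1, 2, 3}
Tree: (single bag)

Vertex coverage: the bags together contain {0, 1, 2, 3}, the full vertex set. Edge coverage: each edge of G has both endpoints in at least one bag. Running intersection: for every vertex, the bags containing it form a connected subtree. All three properties hold, so this is a valid tree decomposition of width max|bag| − 1 = 3, and hence tw(G) ≤ 3.

Yes; width 3.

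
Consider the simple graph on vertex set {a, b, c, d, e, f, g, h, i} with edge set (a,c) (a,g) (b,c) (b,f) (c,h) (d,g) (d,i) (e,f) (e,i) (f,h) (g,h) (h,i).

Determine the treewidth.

A width-3 tree decomposition is:
Bags: B1 = {d, e, f, i}  B2 = {d, f, h, i}  B3 = {d, f, g, h}  B4 = {b, f, g, h}  B5 = {b, c, g, h}  B6 = {a, b, c, g}
Tree: B1–B2, B2–B3, B3–B4, B4–B5, B5–B6
The largest bag has 4 vertices, giving width 3; this decomposition certifies tw(G) ≤ 3. For the lower bound: the 4 vertex sets {d,e,i}, {f}, {h}, {a,b,c,g} are disjoint, each induces a connected subgraph, and every pair is joined by at least one edge of G. Contracting each set to a single vertex therefore yields K_{4} as a minor, and since treewidth is minor-monotone, tw(G) ≥ tw(K_{4}) = 3. Combining the bounds, tw(G) = 3.

3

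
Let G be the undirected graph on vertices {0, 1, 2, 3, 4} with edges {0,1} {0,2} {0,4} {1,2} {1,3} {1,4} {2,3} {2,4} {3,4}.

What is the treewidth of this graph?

3

A width-3 tree decomposition is:
Bags: B1 = {0, 1, 2, 4}  B2 = {1, 2, 3, 4}
Tree: B1–B2
Every bag has size at most 4, so the width is 4 − 1 = 3 and tw(G) ≤ 3. On the other hand G contains the 4-clique {0, 1, 2, 4}. A clique must lie in a single bag of any decomposition, so no decomposition can have width below 3. Therefore the treewidth is 3.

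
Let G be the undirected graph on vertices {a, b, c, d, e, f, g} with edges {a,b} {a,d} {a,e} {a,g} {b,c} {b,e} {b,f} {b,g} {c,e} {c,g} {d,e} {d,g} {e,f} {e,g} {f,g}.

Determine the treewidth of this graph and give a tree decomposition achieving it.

Each bag holds 4 vertices, so the decomposition has width 3, which upper-bounds the treewidth. Conversely, {a, d, e, g} is a clique of size 4, and the vertices of any clique must share a bag in every tree decomposition; so some bag has ≥ 4 vertices and tw(G) ≥ 3. Hence tw(G) = 3 exactly.

Treewidth 3.
One optimal decomposition is:
Bags: B1 = {b, e, f, g}  B2 = {b, c, e, g}  B3 = {a, b, e, g}  B4 = {a, d, e, g}
Tree: B1–B2, B2–B3, B3–B4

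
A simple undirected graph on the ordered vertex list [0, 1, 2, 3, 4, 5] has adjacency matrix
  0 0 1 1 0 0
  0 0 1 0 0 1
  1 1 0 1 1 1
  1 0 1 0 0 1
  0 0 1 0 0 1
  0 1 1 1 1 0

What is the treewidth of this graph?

2

A width-2 tree decomposition is:
Bags: B1 = {1, 2, 5}  B2 = {2, 3, 5}  B3 = {2, 4, 5}  B4 = {0, 2, 3}
Tree: B1–B2, B2–B3, B2–B4
The largest bag has 3 vertices, giving width 2; this decomposition certifies tw(G) ≤ 2. For the lower bound, the 3 vertices {0, 2, 3} are pairwise adjacent, and any tree decomposition puts a clique entirely inside one bag — forcing width ≥ 2. Combining the bounds, tw(G) = 2.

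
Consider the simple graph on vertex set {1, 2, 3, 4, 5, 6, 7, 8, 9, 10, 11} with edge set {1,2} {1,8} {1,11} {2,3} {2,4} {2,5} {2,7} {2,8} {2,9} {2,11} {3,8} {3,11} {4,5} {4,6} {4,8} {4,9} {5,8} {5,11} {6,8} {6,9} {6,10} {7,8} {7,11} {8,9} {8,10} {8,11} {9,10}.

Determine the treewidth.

A width-3 tree decomposition is:
Bags: B1 = {2, 5, 8, 11}  B2 = {2, 7, 8, 11}  B3 = {2, 4, 5, 8}  B4 = {2, 4, 8, 9}  B5 = {4, 6, 8, 9}  B6 = {2, 3, 8, 11}  B7 = {1, 2, 8, 11}  B8 = {6, 8, 9, 10}
Tree: B1–B2, B1–B3, B3–B4, B4–B5, B1–B6, B6–B7, B5–B8
The largest bag has 4 vertices, giving width 3; this decomposition certifies tw(G) ≤ 3. For the lower bound, the 4 vertices {2, 4, 8, 9} are pairwise adjacent, and any tree decomposition puts a clique entirely inside one bag — forcing width ≥ 3. Therefore the treewidth is 3.

3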